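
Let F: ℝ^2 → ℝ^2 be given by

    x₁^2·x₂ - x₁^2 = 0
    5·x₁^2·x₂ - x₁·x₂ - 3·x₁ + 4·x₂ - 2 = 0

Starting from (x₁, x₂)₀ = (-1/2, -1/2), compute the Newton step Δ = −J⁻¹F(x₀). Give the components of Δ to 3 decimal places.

(0.152, 0.587)

At (-1/2, -1/2): F = (-0.375, -3.375).
Jacobian J = [[2·x₁·x₂ - 2·x₁, x₁^2], [10·x₁·x₂ - x₂ - 3, 5·x₁^2 - x₁ + 4]].
At the point, J = [[1.500, 0.250], [0.000, 5.750]] (det J = 8.625).
Solving J·Δ = −F gives Δ = (0.152, 0.587).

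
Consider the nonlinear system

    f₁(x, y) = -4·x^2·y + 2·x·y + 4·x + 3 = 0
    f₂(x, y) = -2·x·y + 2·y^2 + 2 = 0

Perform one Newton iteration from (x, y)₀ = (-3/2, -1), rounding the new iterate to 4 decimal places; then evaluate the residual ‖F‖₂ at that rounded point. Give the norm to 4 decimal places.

1.8105

At (-3/2, -1): F = (9.0000, 1.0000).
Jacobian J = [[-8·x·y + 2·y + 4, -4·x^2 + 2·x], [-2·y, -2·x + 4·y]].
At the point, J = [[-10.0000, -12.0000], [2.0000, -1.0000]] (det J = 34.0000).
Solving J·Δ = −F gives Δ = (-0.0882, 0.8235).
Then the next iterate is (x, y)₁ = (-1.5882, -0.1765).
Re-evaluating at (-1.5882, -0.1765): F = (-1.011366, 1.501670), so ‖F‖₂ = 1.8105.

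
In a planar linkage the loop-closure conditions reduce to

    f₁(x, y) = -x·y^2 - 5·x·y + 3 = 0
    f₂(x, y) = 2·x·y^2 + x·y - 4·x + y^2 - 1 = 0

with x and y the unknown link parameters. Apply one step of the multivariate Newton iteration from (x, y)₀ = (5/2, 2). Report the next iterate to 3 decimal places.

(0.623, 1.746)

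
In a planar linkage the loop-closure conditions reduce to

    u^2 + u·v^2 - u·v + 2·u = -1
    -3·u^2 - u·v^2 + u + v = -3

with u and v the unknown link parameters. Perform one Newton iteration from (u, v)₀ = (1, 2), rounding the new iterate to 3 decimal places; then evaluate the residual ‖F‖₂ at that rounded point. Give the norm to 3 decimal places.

At (1, 2): F = (6.000, -1.000).
Jacobian J = [[2·u + v^2 - v + 2, 2·u·v - u], [-6·u - v^2 + 1, -2·u·v + 1]].
At the point, J = [[6.000, 3.000], [-9.000, -3.000]] (det J = 9.000).
Solving J·Δ = −F gives Δ = (1.667, -5.333).
Then the next iterate is (u, v)₁ = (2.667, -3.333).
Re-evaluating at (2.667, -3.333): F = (51.96341, -48.63207), so ‖F‖₂ = 71.171.

71.171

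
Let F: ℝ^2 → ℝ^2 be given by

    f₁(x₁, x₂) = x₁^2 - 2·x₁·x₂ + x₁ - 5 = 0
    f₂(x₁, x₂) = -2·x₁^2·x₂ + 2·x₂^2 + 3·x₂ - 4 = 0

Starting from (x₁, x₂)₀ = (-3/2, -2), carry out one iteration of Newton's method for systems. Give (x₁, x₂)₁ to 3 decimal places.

At (-3/2, -2): F = (-10.250, 7.000).
Jacobian J = [[2·x₁ - 2·x₂ + 1, -2·x₁], [-4·x₁·x₂, -2·x₁^2 + 4·x₂ + 3]].
At the point, J = [[2.000, 3.000], [-12.000, -9.500]] (det J = 17.000).
Solving J·Δ = −F gives Δ = (-4.493, 6.412).
Then the next iterate is (x₁, x₂)₁ = (-5.993, 4.412).

(-5.993, 4.412)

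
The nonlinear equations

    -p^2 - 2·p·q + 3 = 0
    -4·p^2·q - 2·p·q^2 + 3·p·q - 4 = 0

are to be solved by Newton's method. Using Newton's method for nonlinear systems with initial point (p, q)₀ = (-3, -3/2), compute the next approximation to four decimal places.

At (-3, -3/2): F = (-15.0000, 77.0000).
Jacobian J = [[-2·p - 2·q, -2·p], [-8·p·q - 2·q^2 + 3·q, -4·p^2 - 4·p·q + 3·p]].
At the point, J = [[9.0000, 6.0000], [-45.0000, -63.0000]] (det J = -297.0000).
Solving J·Δ = −F gives Δ = (1.6263, 0.0606).
Then the next iterate is (p, q)₁ = (-1.3737, -1.4394).

(-1.3737, -1.4394)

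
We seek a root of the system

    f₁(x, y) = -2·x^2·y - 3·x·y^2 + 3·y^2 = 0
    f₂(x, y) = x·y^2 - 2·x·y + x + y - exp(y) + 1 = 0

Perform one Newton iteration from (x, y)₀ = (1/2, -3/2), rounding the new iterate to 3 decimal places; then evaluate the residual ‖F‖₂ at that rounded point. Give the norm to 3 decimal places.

At (1/2, -3/2): F = (4.125, 2.40187).
Jacobian J = [[-4·x·y - 3·y^2, -2·x^2 - 6·x·y + 6·y], [y^2 - 2·y + 1, 2·x·y - 2·x - exp(y) + 1]].
At the point, J = [[-3.750, -5.000], [6.250, -1.72313]] (det J = 37.71174).
Solving J·Δ = −F gives Δ = (-0.130, 0.922).
Then the next iterate is (x, y)₁ = (0.370, -0.578).
Re-evaluating at (0.370, -0.578): F = (0.78968, 0.78231), so ‖F‖₂ = 1.112.

1.112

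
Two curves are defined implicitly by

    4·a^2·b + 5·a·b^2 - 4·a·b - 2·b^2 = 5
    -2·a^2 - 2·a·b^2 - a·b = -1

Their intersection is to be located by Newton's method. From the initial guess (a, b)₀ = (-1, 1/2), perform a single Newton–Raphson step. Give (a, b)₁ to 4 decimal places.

(-1.4783, 0.9783)

At (-1, 1/2): F = (-2.7500, 0.0000).
Jacobian J = [[8·a·b + 5·b^2 - 4·b, 4·a^2 + 10·a·b - 4·a - 4·b], [-4·a - 2·b^2 - b, -4·a·b - a]].
At the point, J = [[-4.7500, 1.0000], [3.0000, 3.0000]] (det J = -17.2500).
Solving J·Δ = −F gives Δ = (-0.4783, 0.4783).
Then the next iterate is (a, b)₁ = (-1.4783, 0.9783).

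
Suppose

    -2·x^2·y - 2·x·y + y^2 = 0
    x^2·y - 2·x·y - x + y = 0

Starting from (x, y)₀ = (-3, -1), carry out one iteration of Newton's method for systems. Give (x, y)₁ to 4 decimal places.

(-2.5806, -0.3710)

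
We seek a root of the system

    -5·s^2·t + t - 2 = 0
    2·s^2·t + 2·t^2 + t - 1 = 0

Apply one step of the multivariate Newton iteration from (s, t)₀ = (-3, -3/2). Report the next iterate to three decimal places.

At (-3, -3/2): F = (64.000, -25.000).
Jacobian J = [[-10·s·t, -5·s^2 + 1], [4·s·t, 2·s^2 + 4·t + 1]].
At the point, J = [[-45.000, -44.000], [18.000, 13.000]] (det J = 207.000).
Solving J·Δ = −F gives Δ = (1.295, 0.130).
Then the next iterate is (s, t)₁ = (-1.705, -1.370).

(-1.705, -1.370)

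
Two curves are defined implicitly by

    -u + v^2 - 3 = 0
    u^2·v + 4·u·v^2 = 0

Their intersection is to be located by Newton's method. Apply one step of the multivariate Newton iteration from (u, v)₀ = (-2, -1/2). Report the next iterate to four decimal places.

(-3.4444, 0.1944)

At (-2, -1/2): F = (-0.7500, -4.0000).
Jacobian J = [[-1, 2·v], [2·u·v + 4·v^2, u^2 + 8·u·v]].
At the point, J = [[-1.0000, -1.0000], [3.0000, 12.0000]] (det J = -9.0000).
Solving J·Δ = −F gives Δ = (-1.4444, 0.6944).
Then the next iterate is (u, v)₁ = (-3.4444, 0.1944).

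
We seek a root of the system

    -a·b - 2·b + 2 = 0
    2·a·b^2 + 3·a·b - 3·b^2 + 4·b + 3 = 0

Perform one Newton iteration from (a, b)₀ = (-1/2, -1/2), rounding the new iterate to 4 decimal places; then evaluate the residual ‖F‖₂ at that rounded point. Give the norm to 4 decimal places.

65.5410

At (-1/2, -1/2): F = (2.7500, 0.7500).
Jacobian J = [[-b, -a - 2], [2·b^2 + 3·b, 4·a·b + 3·a - 6·b + 4]].
At the point, J = [[0.5000, -1.5000], [-1.0000, 6.5000]] (det J = 1.7500).
Solving J·Δ = −F gives Δ = (-10.8571, -1.7857).
Then the next iterate is (a, b)₁ = (-11.3571, -2.2857).
Re-evaluating at (-11.3571, -2.2857): F = (-19.387523, -62.607926), so ‖F‖₂ = 65.5410.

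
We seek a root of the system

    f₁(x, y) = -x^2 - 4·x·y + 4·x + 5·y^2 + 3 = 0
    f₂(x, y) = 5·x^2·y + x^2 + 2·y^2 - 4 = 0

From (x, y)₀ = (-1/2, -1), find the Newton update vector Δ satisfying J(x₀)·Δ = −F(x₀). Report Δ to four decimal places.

(4.7328, 5.7931)

At (-1/2, -1): F = (3.7500, -3.0000).
Jacobian J = [[-2·x - 4·y + 4, -4·x + 10·y], [10·x·y + 2·x, 5·x^2 + 4·y]].
At the point, J = [[9.0000, -8.0000], [4.0000, -2.7500]] (det J = 7.2500).
Solving J·Δ = −F gives Δ = (4.7328, 5.7931).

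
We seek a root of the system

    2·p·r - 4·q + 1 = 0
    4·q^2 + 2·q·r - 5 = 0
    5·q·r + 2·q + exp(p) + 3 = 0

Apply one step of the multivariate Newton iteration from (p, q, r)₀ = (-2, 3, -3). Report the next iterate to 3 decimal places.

At (-2, 3, -3): F = (1.000, 13.000, -35.86466).
Jacobian J = [[2·r, -4, 2·p], [0, 8·q + 2·r, 2·q], [exp(p), 5·r + 2, 5·q]].
At the point, J = [[-6.000, -4.000, -4.000], [0.000, 18.000, 6.000], [0.13534, -13.000, 15.000]] (det J = -2081.50391).
Solving J·Δ = −F gives Δ = (0.040, -1.179, 1.369).
Then the next iterate is (p, q, r)₁ = (-1.960, 1.821, -1.631).

(-1.960, 1.821, -1.631)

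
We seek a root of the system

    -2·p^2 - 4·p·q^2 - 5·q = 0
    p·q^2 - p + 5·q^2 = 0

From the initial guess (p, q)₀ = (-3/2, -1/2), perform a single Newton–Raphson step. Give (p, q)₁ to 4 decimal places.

At (-3/2, -1/2): F = (-0.5000, 2.3750).
Jacobian J = [[-4·p - 4·q^2, -8·p·q - 5], [q^2 - 1, 2·p·q + 10·q]].
At the point, J = [[5.0000, -11.0000], [-0.7500, -3.5000]] (det J = -25.7500).
Solving J·Δ = −F gives Δ = (1.0825, 0.4466).
Then the next iterate is (p, q)₁ = (-0.4175, -0.0534).

(-0.4175, -0.0534)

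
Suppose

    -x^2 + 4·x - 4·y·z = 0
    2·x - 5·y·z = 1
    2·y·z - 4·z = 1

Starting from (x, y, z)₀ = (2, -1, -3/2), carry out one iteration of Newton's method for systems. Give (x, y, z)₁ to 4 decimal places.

At (2, -1, -3/2): F = (-2.0000, -4.5000, 8.0000).
Jacobian J = [[-2·x + 4, -4·z, -4·y], [2, -5·z, -5·y], [0, 2·z, 2·y - 4]].
At the point, J = [[0.0000, 6.0000, 4.0000], [2.0000, 7.5000, 5.0000], [0.0000, -3.0000, -6.0000]] (det J = 48.0000).
Solving J·Δ = −F gives Δ = (1.0000, -0.8333, 1.7500).
Then the next iterate is (x, y, z)₁ = (3.0000, -1.8333, 0.2500).

(3.0000, -1.8333, 0.2500)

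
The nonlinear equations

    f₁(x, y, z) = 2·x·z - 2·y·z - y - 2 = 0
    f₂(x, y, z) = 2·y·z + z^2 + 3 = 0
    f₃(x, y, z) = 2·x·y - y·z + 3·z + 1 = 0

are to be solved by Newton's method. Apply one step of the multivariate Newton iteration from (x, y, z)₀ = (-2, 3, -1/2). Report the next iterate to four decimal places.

At (-2, 3, -1/2): F = (0.0000, 0.2500, -11.0000).
Jacobian J = [[2·z, -2·z - 1, 2·x - 2·y], [0, 2·z, 2·y + 2·z], [2·y, 2·x - z, -y + 3]].
At the point, J = [[-1.0000, 0.0000, -10.0000], [0.0000, -1.0000, 5.0000], [6.0000, -3.5000, 0.0000]] (det J = -77.5000).
Solving J·Δ = −F gives Δ = (1.5323, -0.5161, -0.1532).
Then the next iterate is (x, y, z)₁ = (-0.4677, 2.4839, -0.6532).

(-0.4677, 2.4839, -0.6532)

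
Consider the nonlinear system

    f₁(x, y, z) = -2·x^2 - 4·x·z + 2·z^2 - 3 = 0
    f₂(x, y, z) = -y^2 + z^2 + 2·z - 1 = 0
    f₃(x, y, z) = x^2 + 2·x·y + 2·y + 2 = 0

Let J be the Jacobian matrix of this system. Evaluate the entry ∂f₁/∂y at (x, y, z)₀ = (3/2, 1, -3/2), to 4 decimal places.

∂f₁/∂y = 0.
At (3/2, 1, -3/2) this is 0.0000.

0.0000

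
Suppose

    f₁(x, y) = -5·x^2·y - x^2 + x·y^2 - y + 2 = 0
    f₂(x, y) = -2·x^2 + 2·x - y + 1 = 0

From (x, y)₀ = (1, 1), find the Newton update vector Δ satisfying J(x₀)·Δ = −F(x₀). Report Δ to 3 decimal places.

(-1.333, 2.667)

At (1, 1): F = (-4.000, 0.000).
Jacobian J = [[-10·x·y - 2·x + y^2, -5·x^2 + 2·x·y - 1], [-4·x + 2, -1]].
At the point, J = [[-11.000, -4.000], [-2.000, -1.000]] (det J = 3.000).
Solving J·Δ = −F gives Δ = (-1.333, 2.667).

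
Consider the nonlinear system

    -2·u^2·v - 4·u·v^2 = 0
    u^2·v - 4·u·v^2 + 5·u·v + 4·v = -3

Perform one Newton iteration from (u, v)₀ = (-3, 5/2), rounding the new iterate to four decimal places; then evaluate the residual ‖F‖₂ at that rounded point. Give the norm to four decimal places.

24.5881

At (-3, 5/2): F = (30.0000, 73.0000).
Jacobian J = [[-4·u·v - 4·v^2, -2·u^2 - 8·u·v], [2·u·v - 4·v^2 + 5·v, u^2 - 8·u·v + 5·u + 4]].
At the point, J = [[5.0000, 42.0000], [-27.5000, 58.0000]] (det J = 1445.0000).
Solving J·Δ = −F gives Δ = (0.9176, -0.8235).
Then the next iterate is (u, v)₁ = (-2.0824, 1.6765).
Re-evaluating at (-2.0824, 1.6765): F = (8.871694, 22.931848), so ‖F‖₂ = 24.5881.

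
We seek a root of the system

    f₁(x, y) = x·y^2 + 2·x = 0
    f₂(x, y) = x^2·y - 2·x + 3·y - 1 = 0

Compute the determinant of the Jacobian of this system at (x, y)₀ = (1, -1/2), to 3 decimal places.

J = [[y^2 + 2, 2·x·y], [2·x·y - 2, x^2 + 3]].
At the point, J = [[2.250, -1.000], [-3.000, 4.000]].
det J = 6.000.

6.000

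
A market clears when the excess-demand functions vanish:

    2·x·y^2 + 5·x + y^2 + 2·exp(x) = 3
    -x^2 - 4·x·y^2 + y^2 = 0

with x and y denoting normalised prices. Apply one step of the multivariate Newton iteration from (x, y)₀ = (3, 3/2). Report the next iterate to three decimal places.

At (3, 3/2): F = (67.92107, -33.750).
Jacobian J = [[2·y^2 + 2·exp(x) + 5, 4·x·y + 2·y], [-2·x - 4·y^2, -8·x·y + 2·y]].
At the point, J = [[49.67107, 21.000], [-15.000, -33.000]] (det J = -1324.14544).
Solving J·Δ = −F gives Δ = (-1.157, -0.497).
Then the next iterate is (x, y)₁ = (1.843, 1.003).

(1.843, 1.003)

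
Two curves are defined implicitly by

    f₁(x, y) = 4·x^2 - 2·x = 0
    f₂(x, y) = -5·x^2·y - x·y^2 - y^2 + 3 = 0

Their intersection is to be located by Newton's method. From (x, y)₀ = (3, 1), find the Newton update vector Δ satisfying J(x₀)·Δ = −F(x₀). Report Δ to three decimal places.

At (3, 1): F = (30.000, -46.000).
Jacobian J = [[8·x - 2, 0], [-10·x·y - y^2, -5·x^2 - 2·x·y - 2·y]].
At the point, J = [[22.000, 0.000], [-31.000, -53.000]] (det J = -1166.000).
Solving J·Δ = −F gives Δ = (-1.364, -0.070).

(-1.364, -0.070)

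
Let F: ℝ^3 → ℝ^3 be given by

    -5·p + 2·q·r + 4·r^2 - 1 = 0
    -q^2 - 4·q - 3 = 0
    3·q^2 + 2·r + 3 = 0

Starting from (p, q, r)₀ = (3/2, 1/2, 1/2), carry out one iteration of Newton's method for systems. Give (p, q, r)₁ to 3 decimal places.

(-0.910, -0.550, -0.300)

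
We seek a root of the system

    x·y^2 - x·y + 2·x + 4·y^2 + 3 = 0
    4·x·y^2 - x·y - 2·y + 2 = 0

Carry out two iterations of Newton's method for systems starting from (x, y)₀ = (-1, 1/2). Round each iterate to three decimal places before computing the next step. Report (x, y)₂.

At (-1, 1/2): F = (2.250, 0.500).
Jacobian J = [[y^2 - y + 2, 2·x·y - x + 8·y], [4·y^2 - y, 8·x·y - x - 2]].
At the point, J = [[1.750, 4.000], [0.500, -5.000]] (det J = -10.750).
Solving J·Δ = −F gives Δ = (-1.233, -0.023).
Then the next iterate is (x, y)₁ = (-2.233, 0.477).
Round to (-2.233, 0.477) and repeat: F = (0.00118, 0.07885), J = [[1.75053, 3.91872], [0.43312, -8.28813]].
Δ = (-0.020, 0.008), so (x, y)₂ = (-2.253, 0.485).

(-2.253, 0.485)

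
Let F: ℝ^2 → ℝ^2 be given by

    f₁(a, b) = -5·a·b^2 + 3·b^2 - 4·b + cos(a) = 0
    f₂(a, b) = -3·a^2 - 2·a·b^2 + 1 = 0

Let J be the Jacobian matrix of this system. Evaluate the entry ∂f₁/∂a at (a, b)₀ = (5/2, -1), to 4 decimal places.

-5.5985

∂f₁/∂a = -5·b^2 - sin(a).
At (5/2, -1) this is -5.5985.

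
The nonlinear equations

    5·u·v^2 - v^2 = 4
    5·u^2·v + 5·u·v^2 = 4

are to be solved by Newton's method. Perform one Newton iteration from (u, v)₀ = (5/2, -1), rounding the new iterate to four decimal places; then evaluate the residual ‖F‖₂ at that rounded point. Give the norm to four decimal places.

At (5/2, -1): F = (7.5000, -22.7500).
Jacobian J = [[5·v^2, 10·u·v - 2·v], [10·u·v + 5·v^2, 5·u^2 + 10·u·v]].
At the point, J = [[5.0000, -23.0000], [-20.0000, 6.2500]] (det J = -428.7500).
Solving J·Δ = −F gives Δ = (-1.1111, 0.0845).
Then the next iterate is (u, v)₁ = (1.3889, -0.9155).
Re-evaluating at (1.3889, -0.9155): F = (0.982325, -7.009730), so ‖F‖₂ = 7.0782.

7.0782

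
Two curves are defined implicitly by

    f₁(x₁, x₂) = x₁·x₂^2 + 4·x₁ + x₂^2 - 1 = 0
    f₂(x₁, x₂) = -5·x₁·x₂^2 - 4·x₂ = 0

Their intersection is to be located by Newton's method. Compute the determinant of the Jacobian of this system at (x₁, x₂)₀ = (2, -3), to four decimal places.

J = [[x₂^2 + 4, 2·x₁·x₂ + 2·x₂], [-5·x₂^2, -10·x₁·x₂ - 4]].
At the point, J = [[13.0000, -18.0000], [-45.0000, 56.0000]].
det J = -82.0000.

-82.0000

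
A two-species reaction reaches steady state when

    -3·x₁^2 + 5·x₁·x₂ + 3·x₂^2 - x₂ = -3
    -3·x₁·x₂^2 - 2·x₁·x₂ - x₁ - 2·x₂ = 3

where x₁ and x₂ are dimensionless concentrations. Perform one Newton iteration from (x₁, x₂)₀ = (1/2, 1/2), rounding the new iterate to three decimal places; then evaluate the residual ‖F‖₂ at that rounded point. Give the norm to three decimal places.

4.439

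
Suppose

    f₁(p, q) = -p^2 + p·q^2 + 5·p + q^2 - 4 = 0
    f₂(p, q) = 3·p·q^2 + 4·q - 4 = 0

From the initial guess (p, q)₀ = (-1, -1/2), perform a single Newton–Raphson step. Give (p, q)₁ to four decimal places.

At (-1, -1/2): F = (-10.0000, -6.7500).
Jacobian J = [[-2·p + q^2 + 5, 2·p·q + 2·q], [3·q^2, 6·p·q + 4]].
At the point, J = [[7.2500, 0.0000], [0.7500, 7.0000]] (det J = 50.7500).
Solving J·Δ = −F gives Δ = (1.3793, 0.8165).
Then the next iterate is (p, q)₁ = (0.3793, 0.3165).

(0.3793, 0.3165)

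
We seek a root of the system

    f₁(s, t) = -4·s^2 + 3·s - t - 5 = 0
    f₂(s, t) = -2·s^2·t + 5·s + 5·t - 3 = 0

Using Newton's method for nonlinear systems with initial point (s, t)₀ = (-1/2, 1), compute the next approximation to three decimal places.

(0.519, -0.364)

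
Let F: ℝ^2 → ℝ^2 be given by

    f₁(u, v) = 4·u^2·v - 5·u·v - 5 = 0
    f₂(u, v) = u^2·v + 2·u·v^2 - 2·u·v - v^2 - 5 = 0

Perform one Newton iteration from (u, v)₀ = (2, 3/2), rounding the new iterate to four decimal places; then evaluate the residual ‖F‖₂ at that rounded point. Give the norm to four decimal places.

0.3445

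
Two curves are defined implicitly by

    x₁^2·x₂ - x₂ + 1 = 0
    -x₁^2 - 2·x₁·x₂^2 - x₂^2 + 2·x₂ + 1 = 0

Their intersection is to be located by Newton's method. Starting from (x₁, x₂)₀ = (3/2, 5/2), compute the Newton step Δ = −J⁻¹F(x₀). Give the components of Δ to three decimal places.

(-0.412, -0.825)

At (3/2, 5/2): F = (4.125, -21.250).
Jacobian J = [[2·x₁·x₂, x₁^2 - 1], [-2·x₁ - 2·x₂^2, -4·x₁·x₂ - 2·x₂ + 2]].
At the point, J = [[7.500, 1.250], [-15.500, -18.000]] (det J = -115.625).
Solving J·Δ = −F gives Δ = (-0.412, -0.825).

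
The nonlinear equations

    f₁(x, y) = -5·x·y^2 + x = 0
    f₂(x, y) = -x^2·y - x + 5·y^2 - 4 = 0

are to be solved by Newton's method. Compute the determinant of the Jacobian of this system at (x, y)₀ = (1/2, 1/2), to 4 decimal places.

-4.9375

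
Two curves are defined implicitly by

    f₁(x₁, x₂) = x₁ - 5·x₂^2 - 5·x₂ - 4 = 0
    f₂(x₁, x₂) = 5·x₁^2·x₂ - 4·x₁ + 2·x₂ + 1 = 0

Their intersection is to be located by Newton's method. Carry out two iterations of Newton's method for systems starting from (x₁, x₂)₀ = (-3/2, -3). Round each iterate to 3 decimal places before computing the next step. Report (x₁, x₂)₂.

(-1.129, -0.692)

At (-3/2, -3): F = (-35.500, -32.750).
Jacobian J = [[1, -10·x₂ - 5], [10·x₁·x₂ - 4, 5·x₁^2 + 2]].
At the point, J = [[1.000, 25.000], [41.000, 13.250]] (det J = -1011.750).
Solving J·Δ = −F gives Δ = (0.344, 1.406).
Then the next iterate is (x₁, x₂)₁ = (-1.156, -1.594).
Round to (-1.156, -1.594) and repeat: F = (-9.89018, -8.21460), J = [[1.000, 10.940], [14.42664, 8.68168]].
Δ = (0.027, 0.902), so (x₁, x₂)₂ = (-1.129, -0.692).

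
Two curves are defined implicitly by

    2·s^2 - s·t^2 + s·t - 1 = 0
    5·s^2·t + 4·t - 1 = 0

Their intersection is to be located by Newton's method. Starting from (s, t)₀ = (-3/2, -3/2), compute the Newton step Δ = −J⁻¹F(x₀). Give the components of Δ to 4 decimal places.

(-0.2991, 2.0068)

At (-3/2, -3/2): F = (9.1250, -23.8750).
Jacobian J = [[4·s - t^2 + t, -2·s·t + s], [10·s·t, 5·s^2 + 4]].
At the point, J = [[-9.7500, -6.0000], [22.5000, 15.2500]] (det J = -13.6875).
Solving J·Δ = −F gives Δ = (-0.2991, 2.0068).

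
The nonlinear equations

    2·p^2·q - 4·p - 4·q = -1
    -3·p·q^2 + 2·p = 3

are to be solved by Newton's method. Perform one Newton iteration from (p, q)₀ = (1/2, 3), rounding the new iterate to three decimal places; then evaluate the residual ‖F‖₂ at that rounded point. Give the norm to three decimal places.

3.022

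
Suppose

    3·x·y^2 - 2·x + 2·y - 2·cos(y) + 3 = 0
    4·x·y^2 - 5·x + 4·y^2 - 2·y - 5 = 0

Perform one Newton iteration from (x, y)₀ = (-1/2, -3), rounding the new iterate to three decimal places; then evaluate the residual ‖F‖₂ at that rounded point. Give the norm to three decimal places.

At (-1/2, -3): F = (-13.52002, 21.500).
Jacobian J = [[3·y^2 - 2, 6·x·y + 2·sin(y) + 2], [4·y^2 - 5, 8·x·y + 8·y - 2]].
At the point, J = [[25.000, 10.71776], [31.000, -14.000]] (det J = -682.25056).
Solving J·Δ = −F gives Δ = (-0.060, 1.402).
Then the next iterate is (x, y)₁ = (-0.560, -1.598).
Re-evaluating at (-0.560, -1.598): F = (-3.31165, 5.49034), so ‖F‖₂ = 6.412.

6.412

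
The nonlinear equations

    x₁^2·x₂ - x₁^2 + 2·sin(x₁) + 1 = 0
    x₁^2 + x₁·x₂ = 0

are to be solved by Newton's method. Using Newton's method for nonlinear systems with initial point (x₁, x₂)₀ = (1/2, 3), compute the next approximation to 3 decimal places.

At (1/2, 3): F = (2.45885, 1.750).
Jacobian J = [[2·x₁·x₂ - 2·x₁ + 2·cos(x₁), x₁^2], [2·x₁ + x₂, x₁]].
At the point, J = [[3.75517, 0.250], [4.000, 0.500]] (det J = 0.87758).
Solving J·Δ = −F gives Δ = (-0.902, 3.719).
Then the next iterate is (x₁, x₂)₁ = (-0.402, 6.719).

(-0.402, 6.719)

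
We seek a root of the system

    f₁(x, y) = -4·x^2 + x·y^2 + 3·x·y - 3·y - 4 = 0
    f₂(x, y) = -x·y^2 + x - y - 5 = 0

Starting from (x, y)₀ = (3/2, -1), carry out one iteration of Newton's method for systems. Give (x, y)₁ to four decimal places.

(0.3571, 1.0000)

At (3/2, -1): F = (-13.0000, -4.0000).
Jacobian J = [[-8·x + y^2 + 3·y, 2·x·y + 3·x - 3], [-y^2 + 1, -2·x·y - 1]].
At the point, J = [[-14.0000, -1.5000], [0.0000, 2.0000]] (det J = -28.0000).
Solving J·Δ = −F gives Δ = (-1.1429, 2.0000).
Then the next iterate is (x, y)₁ = (0.3571, 1.0000).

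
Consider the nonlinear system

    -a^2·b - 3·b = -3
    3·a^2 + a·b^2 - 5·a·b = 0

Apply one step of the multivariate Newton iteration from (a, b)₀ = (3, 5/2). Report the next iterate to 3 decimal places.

(2.298, 1.128)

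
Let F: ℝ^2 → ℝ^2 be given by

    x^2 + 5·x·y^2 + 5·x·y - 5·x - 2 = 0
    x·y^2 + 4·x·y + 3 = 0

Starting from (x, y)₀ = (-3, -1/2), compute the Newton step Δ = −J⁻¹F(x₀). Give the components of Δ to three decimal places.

(2.102, 0.508)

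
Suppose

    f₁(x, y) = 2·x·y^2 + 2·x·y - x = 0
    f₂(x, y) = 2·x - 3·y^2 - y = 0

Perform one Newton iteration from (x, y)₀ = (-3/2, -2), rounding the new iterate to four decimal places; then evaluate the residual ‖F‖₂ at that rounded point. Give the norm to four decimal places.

At (-3/2, -2): F = (-4.5000, -13.0000).
Jacobian J = [[2·y^2 + 2·y - 1, 4·x·y + 2·x], [2, -6·y - 1]].
At the point, J = [[3.0000, 9.0000], [2.0000, 11.0000]] (det J = 15.0000).
Solving J·Δ = −F gives Δ = (-4.5000, 2.0000).
Then the next iterate is (x, y)₁ = (-6.0000, 0.0000).
Re-evaluating at (-6.0000, 0.0000): F = (6.0000, -12.0000), so ‖F‖₂ = 13.4164.

13.4164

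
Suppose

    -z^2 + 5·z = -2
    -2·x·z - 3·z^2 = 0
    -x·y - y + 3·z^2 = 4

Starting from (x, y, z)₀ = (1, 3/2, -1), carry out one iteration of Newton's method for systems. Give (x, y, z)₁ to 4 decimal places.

At (1, 3/2, -1): F = (-4.0000, -1.0000, -4.0000).
Jacobian J = [[0, 0, -2·z + 5], [-2·z, 0, -2·x - 6·z], [-y, -x - 1, 6·z]].
At the point, J = [[0.0000, 0.0000, 7.0000], [2.0000, 0.0000, 4.0000], [-1.5000, -2.0000, -6.0000]] (det J = -28.0000).
Solving J·Δ = −F gives Δ = (-0.6429, -3.2321, 0.5714).
Then the next iterate is (x, y, z)₁ = (0.3571, -1.7321, -0.4286).

(0.3571, -1.7321, -0.4286)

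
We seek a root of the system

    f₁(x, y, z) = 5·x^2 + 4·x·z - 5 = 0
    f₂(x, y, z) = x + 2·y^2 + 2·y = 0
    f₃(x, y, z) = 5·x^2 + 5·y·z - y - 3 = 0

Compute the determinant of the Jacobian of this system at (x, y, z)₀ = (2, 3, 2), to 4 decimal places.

J = [[10·x + 4·z, 0, 4·x], [1, 4·y + 2, 0], [10·x, 5·z - 1, 5·y]].
At the point, J = [[28.0000, 0.0000, 8.0000], [1.0000, 14.0000, 0.0000], [20.0000, 9.0000, 15.0000]].
det J = 3712.0000.

3712.0000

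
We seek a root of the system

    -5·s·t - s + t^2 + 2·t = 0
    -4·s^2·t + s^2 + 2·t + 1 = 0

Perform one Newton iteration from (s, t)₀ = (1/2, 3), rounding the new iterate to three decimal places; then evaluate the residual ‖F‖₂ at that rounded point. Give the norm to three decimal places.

At (1/2, 3): F = (7.000, 4.250).
Jacobian J = [[-5·t - 1, -5·s + 2·t + 2], [-8·s·t + 2·s, -4·s^2 + 2]].
At the point, J = [[-16.000, 5.500], [-11.000, 1.000]] (det J = 44.500).
Solving J·Δ = −F gives Δ = (0.368, -0.202).
Then the next iterate is (s, t)₁ = (0.868, 2.798).
Re-evaluating at (0.868, 2.798): F = (0.41348, -1.08290), so ‖F‖₂ = 1.159.

1.159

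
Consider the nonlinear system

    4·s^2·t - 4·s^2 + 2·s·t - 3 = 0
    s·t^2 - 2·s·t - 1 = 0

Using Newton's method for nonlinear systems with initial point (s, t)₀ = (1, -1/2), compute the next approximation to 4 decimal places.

At (1, -1/2): F = (-10.0000, 0.2500).
Jacobian J = [[8·s·t - 8·s + 2·t, 4·s^2 + 2·s], [t^2 - 2·t, 2·s·t - 2·s]].
At the point, J = [[-13.0000, 6.0000], [1.2500, -3.0000]] (det J = 31.5000).
Solving J·Δ = −F gives Δ = (-0.9048, -0.2937).
Then the next iterate is (s, t)₁ = (0.0952, -0.7937).

(0.0952, -0.7937)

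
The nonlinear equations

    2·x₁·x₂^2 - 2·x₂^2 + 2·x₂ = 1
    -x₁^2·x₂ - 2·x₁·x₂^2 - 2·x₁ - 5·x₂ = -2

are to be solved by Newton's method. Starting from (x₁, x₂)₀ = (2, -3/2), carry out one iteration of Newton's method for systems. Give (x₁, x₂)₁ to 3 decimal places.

(1.000, -2.500)

At (2, -3/2): F = (0.500, 2.500).
Jacobian J = [[2·x₂^2, 4·x₁·x₂ - 4·x₂ + 2], [-2·x₁·x₂ - 2·x₂^2 - 2, -x₁^2 - 4·x₁·x₂ - 5]].
At the point, J = [[4.500, -4.000], [-0.500, 3.000]] (det J = 11.500).
Solving J·Δ = −F gives Δ = (-1.000, -1.000).
Then the next iterate is (x₁, x₂)₁ = (1.000, -2.500).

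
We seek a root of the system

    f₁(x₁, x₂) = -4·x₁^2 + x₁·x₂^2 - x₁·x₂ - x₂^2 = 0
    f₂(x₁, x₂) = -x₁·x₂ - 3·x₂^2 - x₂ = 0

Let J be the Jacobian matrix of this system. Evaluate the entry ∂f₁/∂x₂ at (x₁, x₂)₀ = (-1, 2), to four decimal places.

-7.0000

∂f₁/∂x₂ = 2·x₁·x₂ - x₁ - 2·x₂.
At (-1, 2) this is -7.0000.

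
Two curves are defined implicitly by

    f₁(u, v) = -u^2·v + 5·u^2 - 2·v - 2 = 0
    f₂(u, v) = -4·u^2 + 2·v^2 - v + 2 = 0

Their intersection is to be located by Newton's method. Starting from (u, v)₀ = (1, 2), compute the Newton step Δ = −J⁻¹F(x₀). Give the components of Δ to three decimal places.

At (1, 2): F = (-3.000, 4.000).
Jacobian J = [[-2·u·v + 10·u, -u^2 - 2], [-8·u, 4·v - 1]].
At the point, J = [[6.000, -3.000], [-8.000, 7.000]] (det J = 18.000).
Solving J·Δ = −F gives Δ = (0.500, 0.000).

(0.500, 0.000)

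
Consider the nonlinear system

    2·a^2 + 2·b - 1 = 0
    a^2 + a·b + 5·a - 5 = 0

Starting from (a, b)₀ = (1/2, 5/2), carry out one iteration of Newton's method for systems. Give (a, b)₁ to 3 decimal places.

At (1/2, 5/2): F = (4.500, -1.000).
Jacobian J = [[4·a, 2], [2·a + b + 5, a]].
At the point, J = [[2.000, 2.000], [8.500, 0.500]] (det J = -16.000).
Solving J·Δ = −F gives Δ = (0.266, -2.516).
Then the next iterate is (a, b)₁ = (0.766, -0.016).

(0.766, -0.016)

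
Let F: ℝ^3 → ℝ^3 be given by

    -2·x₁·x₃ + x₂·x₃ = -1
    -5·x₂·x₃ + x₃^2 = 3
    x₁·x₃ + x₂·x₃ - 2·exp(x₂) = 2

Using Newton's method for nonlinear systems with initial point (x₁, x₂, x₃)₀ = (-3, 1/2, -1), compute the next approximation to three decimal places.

(3.677, -0.878, -2.420)

At (-3, 1/2, -1): F = (-5.500, 0.500, -2.79744).
Jacobian J = [[-2·x₃, x₃, -2·x₁ + x₂], [0, -5·x₃, -5·x₂ + 2·x₃], [x₃, x₃ - 2·exp(x₂), x₁ + x₂]].
At the point, J = [[2.000, -1.000, 6.500], [0.000, 5.000, -4.500], [-1.000, -4.29744, -2.500]] (det J = -35.67698).
Solving J·Δ = −F gives Δ = (6.677, -1.378, -1.420).
Then the next iterate is (x₁, x₂, x₃)₁ = (3.677, -0.878, -2.420).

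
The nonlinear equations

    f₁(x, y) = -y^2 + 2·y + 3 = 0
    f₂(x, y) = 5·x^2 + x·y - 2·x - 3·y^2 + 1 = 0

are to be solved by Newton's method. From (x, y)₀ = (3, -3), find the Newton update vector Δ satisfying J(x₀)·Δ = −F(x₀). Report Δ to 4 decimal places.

At (3, -3): F = (-12.0000, 4.0000).
Jacobian J = [[0, -2·y + 2], [10·x + y - 2, x - 6·y]].
At the point, J = [[0.0000, 8.0000], [25.0000, 21.0000]] (det J = -200.0000).
Solving J·Δ = −F gives Δ = (-1.4200, 1.5000).

(-1.4200, 1.5000)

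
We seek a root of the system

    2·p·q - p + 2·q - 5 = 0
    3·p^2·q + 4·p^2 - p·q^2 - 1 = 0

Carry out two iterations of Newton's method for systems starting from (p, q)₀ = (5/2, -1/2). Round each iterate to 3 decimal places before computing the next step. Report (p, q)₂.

At (5/2, -1/2): F = (-11.000, 14.000).
Jacobian J = [[2·q - 1, 2·p + 2], [6·p·q + 8·p - q^2, 3·p^2 - 2·p·q]].
At the point, J = [[-2.000, 7.000], [12.250, 21.250]] (det J = -128.250).
Solving J·Δ = −F gives Δ = (-2.587, 0.832).
Then the next iterate is (p, q)₁ = (-0.087, 0.332).
Round to (-0.087, 0.332) and repeat: F = (-4.30677, -0.95260), J = [[-0.336, 1.826], [-0.97953, 0.08047]].
Δ = (-0.791, 2.213), so (p, q)₂ = (-0.878, 2.545).

(-0.878, 2.545)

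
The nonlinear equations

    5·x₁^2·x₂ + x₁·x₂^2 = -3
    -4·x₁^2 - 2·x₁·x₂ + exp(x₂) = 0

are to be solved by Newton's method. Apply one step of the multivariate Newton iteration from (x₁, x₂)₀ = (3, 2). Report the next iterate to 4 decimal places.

At (3, 2): F = (105.0000, -40.610944).
Jacobian J = [[10·x₁·x₂ + x₂^2, 5·x₁^2 + 2·x₁·x₂], [-8·x₁ - 2·x₂, -2·x₁ + exp(x₂)]].
At the point, J = [[64.0000, 57.0000], [-28.0000, 1.389056]] (det J = 1684.899590).
Solving J·Δ = −F gives Δ = (-1.4604, -0.2023).
Then the next iterate is (x₁, x₂)₁ = (1.5396, 1.7977).

(1.5396, 1.7977)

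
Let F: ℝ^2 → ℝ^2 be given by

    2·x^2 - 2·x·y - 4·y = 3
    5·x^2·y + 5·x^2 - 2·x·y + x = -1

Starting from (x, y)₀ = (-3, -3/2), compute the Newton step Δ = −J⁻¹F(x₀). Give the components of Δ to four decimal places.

(1.3662, 0.1479)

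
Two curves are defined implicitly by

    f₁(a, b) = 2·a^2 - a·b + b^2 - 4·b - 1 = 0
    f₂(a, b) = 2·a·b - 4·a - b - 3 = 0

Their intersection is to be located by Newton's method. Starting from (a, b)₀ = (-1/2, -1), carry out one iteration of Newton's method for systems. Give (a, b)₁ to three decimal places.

At (-1/2, -1): F = (4.000, 1.000).
Jacobian J = [[4·a - b, -a + 2·b - 4], [2·b - 4, 2·a - 1]].
At the point, J = [[-1.000, -5.500], [-6.000, -2.000]] (det J = -31.000).
Solving J·Δ = −F gives Δ = (-0.081, 0.742).
Then the next iterate is (a, b)₁ = (-0.581, -0.258).

(-0.581, -0.258)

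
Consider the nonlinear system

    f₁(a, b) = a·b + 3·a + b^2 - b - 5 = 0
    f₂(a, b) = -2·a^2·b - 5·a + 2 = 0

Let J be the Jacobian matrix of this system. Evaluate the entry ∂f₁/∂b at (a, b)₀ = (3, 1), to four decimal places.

4.0000

∂f₁/∂b = a + 2·b - 1.
At (3, 1) this is 4.0000.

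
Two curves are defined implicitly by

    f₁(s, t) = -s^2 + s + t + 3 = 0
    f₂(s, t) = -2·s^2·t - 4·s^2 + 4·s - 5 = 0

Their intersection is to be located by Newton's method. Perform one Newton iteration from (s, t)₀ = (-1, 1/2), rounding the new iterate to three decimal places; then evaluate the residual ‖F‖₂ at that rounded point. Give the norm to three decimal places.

6.544

At (-1, 1/2): F = (1.500, -14.000).
Jacobian J = [[-2·s + 1, 1], [-4·s·t - 8·s + 4, -2·s^2]].
At the point, J = [[3.000, 1.000], [14.000, -2.000]] (det J = -20.000).
Solving J·Δ = −F gives Δ = (0.550, -3.150).
Then the next iterate is (s, t)₁ = (-0.450, -2.650).
Re-evaluating at (-0.450, -2.650): F = (-0.30250, -6.53675), so ‖F‖₂ = 6.544.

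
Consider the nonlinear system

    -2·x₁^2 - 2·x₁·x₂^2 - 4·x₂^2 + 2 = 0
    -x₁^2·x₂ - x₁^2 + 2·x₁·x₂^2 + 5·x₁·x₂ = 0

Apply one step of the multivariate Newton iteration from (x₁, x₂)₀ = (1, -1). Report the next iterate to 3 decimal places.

(0.000, -1.000)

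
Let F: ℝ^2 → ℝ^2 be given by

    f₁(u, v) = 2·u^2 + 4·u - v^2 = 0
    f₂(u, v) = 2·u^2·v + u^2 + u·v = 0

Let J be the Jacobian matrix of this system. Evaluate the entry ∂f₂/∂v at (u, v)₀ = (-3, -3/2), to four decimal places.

∂f₂/∂v = 2·u^2 + u.
At (-3, -3/2) this is 15.0000.

15.0000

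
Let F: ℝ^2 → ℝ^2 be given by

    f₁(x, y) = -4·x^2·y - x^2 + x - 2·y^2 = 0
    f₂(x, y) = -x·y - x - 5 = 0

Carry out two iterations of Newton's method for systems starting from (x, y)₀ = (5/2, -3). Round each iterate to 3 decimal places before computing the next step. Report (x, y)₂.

At (5/2, -3): F = (53.250, 0.000).
Jacobian J = [[-8·x·y - 2·x + 1, -4·x^2 - 4·y], [-y - 1, -x]].
At the point, J = [[56.000, -13.000], [2.000, -2.500]] (det J = -114.000).
Solving J·Δ = −F gives Δ = (-1.168, -0.934).
Then the next iterate is (x, y)₁ = (1.332, -3.934).
Round to (1.332, -3.934) and repeat: F = (-3.47575, -1.09191), J = [[40.25670, 8.63910], [2.934, -1.332]].
Δ = (0.178, -0.427), so (x, y)₂ = (1.510, -4.361).

(1.510, -4.361)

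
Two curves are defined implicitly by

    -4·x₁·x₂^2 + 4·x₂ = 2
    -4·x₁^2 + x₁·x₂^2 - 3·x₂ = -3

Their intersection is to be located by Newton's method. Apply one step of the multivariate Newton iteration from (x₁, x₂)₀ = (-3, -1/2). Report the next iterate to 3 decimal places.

At (-3, -1/2): F = (-1.000, -32.250).
Jacobian J = [[-4·x₂^2, -8·x₁·x₂ + 4], [-8·x₁ + x₂^2, 2·x₁·x₂ - 3]].
At the point, J = [[-1.000, -8.000], [24.250, 0.000]] (det J = 194.000).
Solving J·Δ = −F gives Δ = (1.330, -0.291).
Then the next iterate is (x₁, x₂)₁ = (-1.670, -0.791).

(-1.670, -0.791)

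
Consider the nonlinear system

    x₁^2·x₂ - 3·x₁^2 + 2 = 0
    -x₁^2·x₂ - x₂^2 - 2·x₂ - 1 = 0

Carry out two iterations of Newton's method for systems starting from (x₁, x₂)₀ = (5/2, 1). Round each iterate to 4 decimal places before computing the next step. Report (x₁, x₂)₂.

At (5/2, 1): F = (-10.5000, -10.2500).
Jacobian J = [[2·x₁·x₂ - 6·x₁, x₁^2], [-2·x₁·x₂, -x₁^2 - 2·x₂ - 2]].
At the point, J = [[-10.0000, 6.2500], [-5.0000, -10.2500]] (det J = 133.7500).
Solving J·Δ = −F gives Δ = (-1.2836, -0.3738).
Then the next iterate is (x₁, x₂)₁ = (1.2164, 0.6262).
Round to (1.2164, 0.6262) and repeat: F = (-1.512343, -3.571070), J = [[-5.774981, 1.479629], [-1.523419, -4.732029]].
Δ = (-0.4205, -0.6193), so (x₁, x₂)₂ = (0.7959, 0.0069).

(0.7959, 0.0069)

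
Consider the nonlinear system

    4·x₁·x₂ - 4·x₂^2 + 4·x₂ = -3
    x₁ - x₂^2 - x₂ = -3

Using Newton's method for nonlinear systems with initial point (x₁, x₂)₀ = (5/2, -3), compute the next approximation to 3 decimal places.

(-1.133, -2.173)

At (5/2, -3): F = (-75.000, -0.500).
Jacobian J = [[4·x₂, 4·x₁ - 8·x₂ + 4], [1, -2·x₂ - 1]].
At the point, J = [[-12.000, 38.000], [1.000, 5.000]] (det J = -98.000).
Solving J·Δ = −F gives Δ = (-3.633, 0.827).
Then the next iterate is (x₁, x₂)₁ = (-1.133, -2.173).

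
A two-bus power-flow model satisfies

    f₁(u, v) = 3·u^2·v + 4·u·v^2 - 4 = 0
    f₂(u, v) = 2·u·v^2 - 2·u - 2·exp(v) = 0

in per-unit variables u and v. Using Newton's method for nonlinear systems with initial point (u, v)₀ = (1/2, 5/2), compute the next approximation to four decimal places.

At (1/2, 5/2): F = (10.3750, -19.114988).
Jacobian J = [[6·u·v + 4·v^2, 3·u^2 + 8·u·v], [2·v^2 - 2, 4·u·v - 2·exp(v)]].
At the point, J = [[32.5000, 10.7500], [10.5000, -19.364988]] (det J = -742.237107).
Solving J·Δ = −F gives Δ = (0.0062, -0.9837).
Then the next iterate is (u, v)₁ = (0.5062, 1.5163).

(0.5062, 1.5163)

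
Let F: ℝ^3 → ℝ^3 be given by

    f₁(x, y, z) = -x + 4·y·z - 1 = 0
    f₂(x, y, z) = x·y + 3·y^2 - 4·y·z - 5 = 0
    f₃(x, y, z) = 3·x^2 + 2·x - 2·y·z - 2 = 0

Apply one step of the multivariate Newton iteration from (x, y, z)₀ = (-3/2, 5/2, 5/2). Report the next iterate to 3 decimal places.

At (-3/2, 5/2, 5/2): F = (25.500, -15.000, -10.750).
Jacobian J = [[-1, 4·z, 4·y], [y, x + 6·y - 4·z, -4·y], [6·x + 2, -2·z, -2·y]].
At the point, J = [[-1.000, 10.000, 10.000], [2.500, 3.500, -10.000], [-7.000, -5.000, -5.000]] (det J = 1012.500).
Solving J·Δ = −F gives Δ = (0.267, -0.807, -1.716).
Then the next iterate is (x, y, z)₁ = (-1.233, 1.693, 0.784).

(-1.233, 1.693, 0.784)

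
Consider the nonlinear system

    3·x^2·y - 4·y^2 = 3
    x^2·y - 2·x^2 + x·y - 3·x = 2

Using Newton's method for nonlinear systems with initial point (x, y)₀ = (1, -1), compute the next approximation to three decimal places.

At (1, -1): F = (-10.000, -9.000).
Jacobian J = [[6·x·y, 3·x^2 - 8·y], [2·x·y - 4·x + y - 3, x^2 + x]].
At the point, J = [[-6.000, 11.000], [-10.000, 2.000]] (det J = 98.000).
Solving J·Δ = −F gives Δ = (-0.806, 0.469).
Then the next iterate is (x, y)₁ = (0.194, -0.531).

(0.194, -0.531)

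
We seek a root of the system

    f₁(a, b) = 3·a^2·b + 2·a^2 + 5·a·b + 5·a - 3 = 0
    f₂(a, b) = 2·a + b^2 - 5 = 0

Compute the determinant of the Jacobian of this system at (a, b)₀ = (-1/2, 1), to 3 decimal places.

13.500

J = [[6·a·b + 4·a + 5·b + 5, 3·a^2 + 5·a], [2, 2·b]].
At the point, J = [[5.000, -1.750], [2.000, 2.000]].
det J = 13.500.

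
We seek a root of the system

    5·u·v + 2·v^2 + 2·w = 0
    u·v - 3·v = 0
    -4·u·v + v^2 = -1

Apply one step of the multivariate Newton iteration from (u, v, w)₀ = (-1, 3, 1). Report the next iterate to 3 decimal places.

(-2.778, -1.333, 27.000)

At (-1, 3, 1): F = (5.000, -12.000, 22.000).
Jacobian J = [[5·v, 5·u + 4·v, 2], [v, u - 3, 0], [-4·v, -4·u + 2·v, 0]].
At the point, J = [[15.000, 7.000, 2.000], [3.000, -4.000, 0.000], [-12.000, 10.000, 0.000]] (det J = -36.000).
Solving J·Δ = −F gives Δ = (-1.778, -4.333, 26.000).
Then the next iterate is (u, v, w)₁ = (-2.778, -1.333, 27.000).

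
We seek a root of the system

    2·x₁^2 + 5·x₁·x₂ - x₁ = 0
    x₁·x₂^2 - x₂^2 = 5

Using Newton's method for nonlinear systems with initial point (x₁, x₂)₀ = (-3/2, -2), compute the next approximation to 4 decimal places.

At (-3/2, -2): F = (21.0000, -15.0000).
Jacobian J = [[4·x₁ + 5·x₂ - 1, 5·x₁], [x₂^2, 2·x₁·x₂ - 2·x₂]].
At the point, J = [[-17.0000, -7.5000], [4.0000, 10.0000]] (det J = -140.0000).
Solving J·Δ = −F gives Δ = (0.6964, 1.2214).
Then the next iterate is (x₁, x₂)₁ = (-0.8036, -0.7786).

(-0.8036, -0.7786)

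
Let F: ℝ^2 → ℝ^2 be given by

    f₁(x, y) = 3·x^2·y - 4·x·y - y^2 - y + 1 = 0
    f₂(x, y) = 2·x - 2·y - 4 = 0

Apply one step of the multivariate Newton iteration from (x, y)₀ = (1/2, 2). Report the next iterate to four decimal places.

(2.2424, 0.2424)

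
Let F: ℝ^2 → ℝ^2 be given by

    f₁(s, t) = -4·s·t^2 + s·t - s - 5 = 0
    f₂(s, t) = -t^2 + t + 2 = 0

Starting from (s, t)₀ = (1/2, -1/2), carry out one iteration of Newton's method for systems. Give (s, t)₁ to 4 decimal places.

(-2.6250, -1.1250)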